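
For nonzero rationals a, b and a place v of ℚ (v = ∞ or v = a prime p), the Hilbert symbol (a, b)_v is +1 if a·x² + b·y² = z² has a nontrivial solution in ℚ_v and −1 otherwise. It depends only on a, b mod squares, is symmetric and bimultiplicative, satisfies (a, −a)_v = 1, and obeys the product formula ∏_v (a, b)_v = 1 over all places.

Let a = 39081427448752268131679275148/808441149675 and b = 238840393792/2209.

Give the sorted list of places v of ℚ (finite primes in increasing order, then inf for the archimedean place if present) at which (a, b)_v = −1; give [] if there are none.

[7, 29]

(a, b) ≡ (609, 217) mod (ℚ^×)²; places V = {2, 3, 5, 7, 11, 13, 29, 31, 47, ∞}.
(a,b)_47: α=-6, u≡11; β=-2, v≡10 (mod 47); (11|47)=-1, (10|47)=-1; sign (−1)^0·-1^-2·-1^-6 = +1.
(a,b)_31: α=2, u≡18; β=1, v≡16 (mod 31); (18|31)=+1, (16|31)=+1; sign (−1)^0·+1^1·+1^2 = +1.
(a,b)_3: α=-1, u≡2; β=0, v≡1 (mod 3); (2|3)=-1, (1|3)=+1; sign (−1)^0·-1^0·+1^-1 = +1.
(a,b)_7: α=3, u≡3; β=1, v≡5 (mod 7); (3|7)=-1, (5|7)=-1; sign (−1)^1·-1^1·-1^3 = -1.
(a,b)_13: α=8, u≡8; β=2, v≡12 (mod 13); (8|13)=-1, (12|13)=+1; sign (−1)^0·-1^2·+1^8 = +1.
(a,b)_11: α=6, u≡5; β=2, v≡6 (mod 11); (5|11)=+1, (6|11)=-1; sign (−1)^0·+1^2·-1^6 = +1.
(a,b)_∞: sgn(609)=+, sgn(217)=+, so +1.
(a,b)_5: α=-2, u≡4; β=0, v≡3 (mod 5); (4|5)=+1, (3|5)=-1; sign (−1)^0·+1^0·-1^-2 = +1.
(a,b)_29: α=5, u≡10; β=2, v≡15 (mod 29); (10|29)=-1, (15|29)=-1; sign (−1)^0·-1^2·-1^5 = -1.
(a,b)_2: α=2, β=6; u≡1, v≡1 (mod 8); ε(u)ε(v)=0·0, αω(v)=2·0, βω(u)=6·0; sum ≡ 0  ⇒  +1.
(609, 217 / ℚ) ramifies at {7, 29}: a division algebra.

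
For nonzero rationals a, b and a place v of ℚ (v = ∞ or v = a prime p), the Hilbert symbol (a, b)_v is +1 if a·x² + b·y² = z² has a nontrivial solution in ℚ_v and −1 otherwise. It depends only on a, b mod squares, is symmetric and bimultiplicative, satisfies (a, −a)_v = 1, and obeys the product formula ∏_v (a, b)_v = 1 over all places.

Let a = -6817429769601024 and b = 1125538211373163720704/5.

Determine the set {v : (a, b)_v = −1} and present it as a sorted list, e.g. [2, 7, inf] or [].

[3, 13, 19, 29]

Mod squares: a ≡ -19, b ≡ 1181895. Check v ∈ {∞, 2, 3, 5, 7, 11, 13, 17, 19, 29}.
v=17: a=17^0·(≡15), b=17^2·(≡9) mod 17; (15|17)=+1, (9|17)=+1; (−1)^{0·2·8}·(+1)^2·(+1)^0 = +1.
v=3: a=3^12·(≡2), b=3^15·(≡2) mod 3; (2|3)=-1, (2|3)=-1; (−1)^{12·15·1}·(-1)^15·(-1)^12 = -1.
v=13: a=13^0·(≡11), b=13^1·(≡11) mod 13; (11|13)=-1, (11|13)=-1; (−1)^{0·1·6}·(-1)^1·(-1)^0 = -1.
v=29: a=29^2·(≡19), b=29^3·(≡26) mod 29; (19|29)=-1, (26|29)=-1; (−1)^{2·3·14}·(-1)^3·(-1)^2 = -1.
v=∞: -19 < 0 and 1181895 > 0  ⇒  (a,b)_∞ = +1.
v=19: a=19^1·(≡18), b=19^1·(≡18) mod 19; (18|19)=-1, (18|19)=-1; (−1)^{1·1·9}·(-1)^1·(-1)^1 = -1.
v=2: v_2(a)=14, v_2(b)=12; units ≡ 5, 7 (mod 8); ε·ε+αω+βω = 0·1+14·0+12·1 ≡ 0  ⇒  (a,b)_2 = +1.
v=11: a=11^0·(≡9), b=11^1·(≡2) mod 11; (9|11)=+1, (2|11)=-1; (−1)^{0·1·5}·(+1)^1·(-1)^0 = +1.
v=7: a=7^2·(≡1), b=7^0·(≡1) mod 7; (1|7)=+1, (1|7)=+1; (−1)^{2·0·3}·(+1)^0·(+1)^2 = +1.
v=5: a=5^0·(≡1), b=5^-1·(≡4) mod 5; (1|5)=+1, (4|5)=+1; (−1)^{0·-1·2}·(+1)^-1·(+1)^0 = +1.
(-19, 1181895 / ℚ) ramifies at {3, 13, 19, 29}: a division algebra.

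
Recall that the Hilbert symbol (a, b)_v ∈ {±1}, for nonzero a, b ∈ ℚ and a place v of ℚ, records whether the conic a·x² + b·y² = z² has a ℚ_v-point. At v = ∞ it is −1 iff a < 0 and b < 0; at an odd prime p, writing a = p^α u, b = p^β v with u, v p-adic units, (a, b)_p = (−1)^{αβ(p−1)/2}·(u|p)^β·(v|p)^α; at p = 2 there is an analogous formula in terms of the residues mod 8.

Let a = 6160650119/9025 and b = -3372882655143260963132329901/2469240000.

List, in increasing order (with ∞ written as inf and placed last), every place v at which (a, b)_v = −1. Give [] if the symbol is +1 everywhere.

(a, b) ≡ (36453551, -1019711) mod (ℚ^×)²; places V = {2, 3, 5, 7, 11, 13, 17, 19, 23, 29, 31, 41, 43, ∞}.
(a,b)_17: α=0, u≡13; β=1, v≡14 (mod 17); (13|17)=+1, (14|17)=-1; sign (−1)^0·+1^1·-1^0 = +1.
(a,b)_31: α=1, u≡24; β=2, v≡23 (mod 31); (24|31)=-1, (23|31)=-1; sign (−1)^0·-1^2·-1^1 = -1.
(a,b)_2: α=0, β=-6; u≡7, v≡1 (mod 8); ε(u)ε(v)=1·0, αω(v)=0·0, βω(u)=-6·0; sum ≡ 0  ⇒  +1.
(a,b)_23: α=1, u≡19; β=6, v≡11 (mod 23); (19|23)=-1, (11|23)=-1; sign (−1)^0·-1^6·-1^1 = -1.
(a,b)_∞: sgn(36453551)=+, sgn(-1019711)=−, so +1.
(a,b)_5: α=-2, u≡4; β=-4, v≡1 (mod 5); (4|5)=+1, (1|5)=+1; sign (−1)^0·+1^-4·+1^-2 = +1.
(a,b)_11: α=0, u≡6; β=1, v≡2 (mod 11); (6|11)=-1, (2|11)=-1; sign (−1)^0·-1^1·-1^0 = -1.
(a,b)_29: α=1, u≡27; β=2, v≡6 (mod 29); (27|29)=-1, (6|29)=+1; sign (−1)^0·-1^2·+1^1 = +1.
(a,b)_41: α=1, u≡26; β=3, v≡20 (mod 41); (26|41)=-1, (20|41)=+1; sign (−1)^0·-1^3·+1^1 = -1.
(a,b)_13: α=2, u≡10; β=2, v≡12 (mod 13); (10|13)=+1, (12|13)=+1; sign (−1)^0·+1^2·+1^2 = +1.
(a,b)_7: α=0, u≡4; β=1, v≡1 (mod 7); (4|7)=+1, (1|7)=+1; sign (−1)^0·+1^1·+1^0 = +1.
(a,b)_3: α=0, u≡2; β=-2, v≡1 (mod 3); (2|3)=-1, (1|3)=+1; sign (−1)^0·-1^-2·+1^0 = +1.
(a,b)_19: α=-2, u≡13; β=-3, v≡9 (mod 19); (13|19)=-1, (9|19)=+1; sign (−1)^0·-1^-3·+1^-2 = -1.
(a,b)_43: α=1, u≡33; β=2, v≡28 (mod 43); (33|43)=-1, (28|43)=-1; sign (−1)^0·-1^2·-1^1 = -1.
Ram(36453551, -1019711) = {11, 19, 23, 31, 41, 43}; no ℚ_11-point on the conic.

[11, 19, 23, 31, 41, 43]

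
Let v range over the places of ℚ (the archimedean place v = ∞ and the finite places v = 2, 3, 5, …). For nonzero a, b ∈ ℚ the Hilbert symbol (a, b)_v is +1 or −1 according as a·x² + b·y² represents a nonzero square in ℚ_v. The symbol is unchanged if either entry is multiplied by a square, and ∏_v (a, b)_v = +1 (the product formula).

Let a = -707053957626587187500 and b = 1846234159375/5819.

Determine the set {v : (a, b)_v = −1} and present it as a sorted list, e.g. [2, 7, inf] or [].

[11, 31]

(a, b) ≡ (-155, 40205) mod (ℚ^×)²; places V = {2, 5, 11, 13, 17, 23, 29, 31, 43, ∞}.
(a,b)_∞: sgn(-155)=−, sgn(40205)=+, so +1.
(a,b)_11: α=0, u≡7; β=-1, v≡1 (mod 11); (7|11)=-1, (1|11)=+1; sign (−1)^0·-1^-1·+1^0 = -1.
(a,b)_23: α=0, u≡6; β=-2, v≡18 (mod 23); (6|23)=+1, (18|23)=+1; sign (−1)^0·+1^-2·+1^0 = +1.
(a,b)_43: α=2, u≡6; β=1, v≡29 (mod 43); (6|43)=+1, (29|43)=-1; sign (−1)^0·+1^1·-1^2 = +1.
(a,b)_31: α=3, u≡6; β=2, v≡17 (mod 31); (6|31)=-1, (17|31)=-1; sign (−1)^0·-1^2·-1^3 = -1.
(a,b)_17: α=2, u≡16; β=1, v≡9 (mod 17); (16|17)=+1, (9|17)=+1; sign (−1)^0·+1^1·+1^2 = +1.
(a,b)_5: α=7, u≡4; β=5, v≡4 (mod 5); (4|5)=+1, (4|5)=+1; sign (−1)^0·+1^5·+1^7 = +1.
(a,b)_2: α=2, β=0; u≡5, v≡5 (mod 8); ε(u)ε(v)=0·0, αω(v)=2·1, βω(u)=0·1; sum ≡ 0  ⇒  +1.
(a,b)_13: α=2, u≡12; β=0, v≡1 (mod 13); (12|13)=+1, (1|13)=+1; sign (−1)^0·+1^0·+1^2 = +1.
(a,b)_29: α=2, u≡11; β=2, v≡11 (mod 29); (11|29)=-1, (11|29)=-1; sign (−1)^0·-1^2·-1^2 = +1.
Ram(-155, 40205) = {11, 31}; no ℚ_11-point on the conic.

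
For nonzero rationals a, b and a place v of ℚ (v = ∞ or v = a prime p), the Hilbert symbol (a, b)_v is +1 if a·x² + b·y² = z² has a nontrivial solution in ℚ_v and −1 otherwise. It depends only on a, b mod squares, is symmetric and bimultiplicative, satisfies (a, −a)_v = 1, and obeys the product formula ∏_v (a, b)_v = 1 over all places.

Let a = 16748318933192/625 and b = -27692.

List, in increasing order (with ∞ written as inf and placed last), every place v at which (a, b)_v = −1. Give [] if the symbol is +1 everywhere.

[2, 43]

(a, b) ≡ (2, -6923) mod (ℚ^×)²; places V = {2, 5, 7, 11, 19, 23, 43, ∞}.
(a,b)_2: α=3, β=2; u≡1, v≡5 (mod 8); ε(u)ε(v)=0·0, αω(v)=3·1, βω(u)=2·0; sum ≡ 1  ⇒  -1.
(a,b)_23: α=2, u≡9; β=1, v≡15 (mod 23); (9|23)=+1, (15|23)=-1; sign (−1)^0·+1^1·-1^2 = +1.
(a,b)_5: α=-4, u≡2; β=0, v≡3 (mod 5); (2|5)=-1, (3|5)=-1; sign (−1)^0·-1^0·-1^-4 = +1.
(a,b)_∞: sgn(2)=+, sgn(-6923)=−, so +1.
(a,b)_11: α=2, u≡7; β=0, v≡6 (mod 11); (7|11)=-1, (6|11)=-1; sign (−1)^0·-1^0·-1^2 = +1.
(a,b)_7: α=2, u≡2; β=1, v≡6 (mod 7); (2|7)=+1, (6|7)=-1; sign (−1)^0·+1^1·-1^2 = +1.
(a,b)_43: α=2, u≡12; β=1, v≡1 (mod 43); (12|43)=-1, (1|43)=+1; sign (−1)^0·-1^1·+1^2 = -1.
(a,b)_19: α=2, u≡15; β=0, v≡10 (mod 19); (15|19)=-1, (10|19)=-1; sign (−1)^0·-1^0·-1^2 = +1.
|Ram(2, -6923)| = 2, even; anisotropic at {2, 43}.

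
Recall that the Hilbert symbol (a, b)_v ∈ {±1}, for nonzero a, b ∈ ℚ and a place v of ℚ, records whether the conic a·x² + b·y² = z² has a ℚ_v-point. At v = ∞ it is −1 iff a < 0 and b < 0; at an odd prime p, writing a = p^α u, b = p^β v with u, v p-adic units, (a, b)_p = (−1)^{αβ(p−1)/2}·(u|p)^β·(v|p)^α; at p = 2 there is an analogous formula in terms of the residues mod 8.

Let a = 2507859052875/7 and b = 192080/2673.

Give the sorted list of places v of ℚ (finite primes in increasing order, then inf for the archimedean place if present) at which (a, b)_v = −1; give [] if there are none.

[5, 11]

Mod squares: a ≡ 7960645, b ≡ 165. Check v ∈ {∞, 2, 3, 5, 7, 11, 23, 29, 31}.
v=29: a=29^1·(≡7), b=29^0·(≡20) mod 29; (7|29)=+1, (20|29)=+1; (−1)^{1·0·14}·(+1)^0·(+1)^1 = +1.
v=31: a=31^1·(≡11), b=31^0·(≡5) mod 31; (11|31)=-1, (5|31)=+1; (−1)^{1·0·15}·(-1)^0·(+1)^1 = +1.
v=7: a=7^-1·(≡1), b=7^4·(≡4) mod 7; (1|7)=+1, (4|7)=+1; (−1)^{-1·4·3}·(+1)^4·(+1)^-1 = +1.
v=11: a=11^3·(≡9), b=11^-1·(≡9) mod 11; (9|11)=+1, (9|11)=+1; (−1)^{3·-1·5}·(+1)^-1·(+1)^3 = -1.
v=3: a=3^6·(≡1), b=3^-5·(≡1) mod 3; (1|3)=+1, (1|3)=+1; (−1)^{6·-5·1}·(+1)^-5·(+1)^6 = +1.
v=23: a=23^1·(≡14), b=23^0·(≡6) mod 23; (14|23)=-1, (6|23)=+1; (−1)^{1·0·11}·(-1)^0·(+1)^1 = +1.
v=2: v_2(a)=0, v_2(b)=4; units ≡ 5, 5 (mod 8); ε·ε+αω+βω = 0·0+0·1+4·1 ≡ 0  ⇒  (a,b)_2 = +1.
v=∞: 7960645 > 0 and 165 > 0  ⇒  (a,b)_∞ = +1.
v=5: a=5^3·(≡4), b=5^1·(≡2) mod 5; (4|5)=+1, (2|5)=-1; (−1)^{3·1·2}·(+1)^1·(-1)^3 = -1.
(7960645, 165 / ℚ) ramifies at {5, 11}: a division algebra.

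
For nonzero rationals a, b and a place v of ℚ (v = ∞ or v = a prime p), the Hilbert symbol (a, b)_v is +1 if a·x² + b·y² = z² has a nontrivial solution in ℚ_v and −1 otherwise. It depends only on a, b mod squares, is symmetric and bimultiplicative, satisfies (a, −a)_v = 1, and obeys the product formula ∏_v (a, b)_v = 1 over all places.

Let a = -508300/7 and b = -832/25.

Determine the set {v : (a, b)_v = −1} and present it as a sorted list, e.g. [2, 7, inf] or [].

[2, 13, 23, inf]

(a, b) ≡ (-35581, -13) mod (ℚ^×)²; places V = {2, 5, 7, 13, 17, 23, ∞}.
(a,b)_17: α=1, u≡15; β=0, v≡15 (mod 17); (15|17)=+1, (15|17)=+1; sign (−1)^0·+1^0·+1^1 = +1.
(a,b)_7: α=-1, u≡5; β=0, v≡2 (mod 7); (5|7)=-1, (2|7)=+1; sign (−1)^0·-1^0·+1^-1 = +1.
(a,b)_5: α=2, u≡4; β=-2, v≡3 (mod 5); (4|5)=+1, (3|5)=-1; sign (−1)^0·+1^-2·-1^2 = +1.
(a,b)_∞: sgn(-35581)=−, sgn(-13)=−, so -1.
(a,b)_23: α=1, u≡7; β=0, v≡21 (mod 23); (7|23)=-1, (21|23)=-1; sign (−1)^0·-1^0·-1^1 = -1.
(a,b)_2: α=2, β=6; u≡3, v≡3 (mod 8); ε(u)ε(v)=1·1, αω(v)=2·1, βω(u)=6·1; sum ≡ 1  ⇒  -1.
(a,b)_13: α=1, u≡8; β=1, v≡12 (mod 13); (8|13)=-1, (12|13)=+1; sign (−1)^0·-1^1·+1^1 = -1.
Ram(-35581, -13) = {2, 13, 23, ∞}; no ℚ_2-point on the conic.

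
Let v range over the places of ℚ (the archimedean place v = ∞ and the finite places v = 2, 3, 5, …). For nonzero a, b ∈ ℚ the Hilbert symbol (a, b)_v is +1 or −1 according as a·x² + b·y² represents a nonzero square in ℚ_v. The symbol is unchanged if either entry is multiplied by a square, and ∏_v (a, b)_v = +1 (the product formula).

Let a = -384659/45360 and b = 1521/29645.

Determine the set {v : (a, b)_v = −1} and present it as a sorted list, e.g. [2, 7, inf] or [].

Mod squares: a ≡ -385, b ≡ 5. Check v ∈ {∞, 2, 3, 5, 7, 11, 13, 17}.
v=3: a=3^-4·(≡2), b=3^2·(≡2) mod 3; (2|3)=-1, (2|3)=-1; (−1)^{-4·2·1}·(-1)^2·(-1)^-4 = +1.
v=17: a=17^2·(≡3), b=17^0·(≡3) mod 17; (3|17)=-1, (3|17)=-1; (−1)^{2·0·8}·(-1)^0·(-1)^2 = +1.
v=11: a=11^3·(≡9), b=11^-2·(≡1) mod 11; (9|11)=+1, (1|11)=+1; (−1)^{3·-2·5}·(+1)^-2·(+1)^3 = +1.
v=13: a=13^0·(≡8), b=13^2·(≡7) mod 13; (8|13)=-1, (7|13)=-1; (−1)^{0·2·6}·(-1)^2·(-1)^0 = +1.
v=2: v_2(a)=-4, v_2(b)=0; units ≡ 7, 5 (mod 8); ε·ε+αω+βω = 1·0+-4·1+0·0 ≡ 0  ⇒  (a,b)_2 = +1.
v=7: a=7^-1·(≡1), b=7^-2·(≡3) mod 7; (1|7)=+1, (3|7)=-1; (−1)^{-1·-2·3}·(+1)^-2·(-1)^-1 = -1.
v=5: a=5^-1·(≡3), b=5^-1·(≡4) mod 5; (3|5)=-1, (4|5)=+1; (−1)^{-1·-1·2}·(-1)^-1·(+1)^-1 = -1.
v=∞: -385 < 0 and 5 > 0  ⇒  (a,b)_∞ = +1.
(-385, 5 / ℚ) ramifies at {5, 7}: a division algebra.

[5, 7]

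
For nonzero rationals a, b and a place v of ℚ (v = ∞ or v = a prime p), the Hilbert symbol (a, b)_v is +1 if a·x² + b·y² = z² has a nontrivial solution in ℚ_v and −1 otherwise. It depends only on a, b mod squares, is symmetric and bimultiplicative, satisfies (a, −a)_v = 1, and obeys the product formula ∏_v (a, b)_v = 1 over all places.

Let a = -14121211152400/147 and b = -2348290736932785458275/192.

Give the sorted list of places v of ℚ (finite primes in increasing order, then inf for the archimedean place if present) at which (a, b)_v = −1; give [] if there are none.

Mod squares: a ≡ -3, b ≡ -563673. Check v ∈ {∞, 2, 3, 5, 7, 11, 17, 19, 29, 31}.
v=31: a=31^2·(≡28), b=31^3·(≡7) mod 31; (28|31)=+1, (7|31)=+1; (−1)^{2·3·15}·(+1)^3·(+1)^2 = +1.
v=2: v_2(a)=4, v_2(b)=-6; units ≡ 5, 7 (mod 8); ε·ε+αω+βω = 0·1+4·0+-6·1 ≡ 0  ⇒  (a,b)_2 = +1.
v=3: a=3^-1·(≡2), b=3^-1·(≡2) mod 3; (2|3)=-1, (2|3)=-1; (−1)^{-1·-1·1}·(-1)^-1·(-1)^-1 = -1.
v=5: a=5^2·(≡2), b=5^2·(≡2) mod 5; (2|5)=-1, (2|5)=-1; (−1)^{2·2·2}·(-1)^2·(-1)^2 = +1.
v=19: a=19^2·(≡1), b=19^3·(≡7) mod 19; (1|19)=+1, (7|19)=+1; (−1)^{2·3·9}·(+1)^3·(+1)^2 = +1.
v=∞: -3 < 0 and -563673 < 0  ⇒  (a,b)_∞ = -1.
v=17: a=17^0·(≡14), b=17^2·(≡13) mod 17; (14|17)=-1, (13|17)=+1; (−1)^{0·2·8}·(-1)^2·(+1)^0 = +1.
v=7: a=7^-2·(≡4), b=7^2·(≡2) mod 7; (4|7)=+1, (2|7)=+1; (−1)^{-2·2·3}·(+1)^2·(+1)^-2 = +1.
v=11: a=11^2·(≡7), b=11^3·(≡6) mod 11; (7|11)=-1, (6|11)=-1; (−1)^{2·3·5}·(-1)^3·(-1)^2 = -1.
v=29: a=29^2·(≡26), b=29^3·(≡5) mod 29; (26|29)=-1, (5|29)=+1; (−1)^{2·3·14}·(-1)^3·(+1)^2 = -1.
Ram(-3, -563673) = {3, 11, 29, ∞}; no ℚ_3-point on the conic.

[3, 11, 29, inf]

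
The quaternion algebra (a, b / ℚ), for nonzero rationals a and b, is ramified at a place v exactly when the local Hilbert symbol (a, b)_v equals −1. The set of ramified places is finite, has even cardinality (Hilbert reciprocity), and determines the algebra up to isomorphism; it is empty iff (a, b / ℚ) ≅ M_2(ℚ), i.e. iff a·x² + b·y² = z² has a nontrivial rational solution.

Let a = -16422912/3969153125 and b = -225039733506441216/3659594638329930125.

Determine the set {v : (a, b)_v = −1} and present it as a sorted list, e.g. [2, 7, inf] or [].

[2, 5, 11, inf]

(a, b) ≡ (-110, -330) mod (ℚ^×)²; places V = {2, 3, 5, 7, 11, 23, 41, ∞}.
(a,b)_41: α=0, u≡35; β=-2, v≡2 (mod 41); (35|41)=-1, (2|41)=+1; sign (−1)^0·-1^-2·+1^0 = +1.
(a,b)_2: α=11, β=33; u≡1, v≡3 (mod 8); ε(u)ε(v)=0·1, αω(v)=11·1, βω(u)=33·0; sum ≡ 1  ⇒  -1.
(a,b)_11: α=1, u≡9; β=3, v≡1 (mod 11); (9|11)=+1, (1|11)=+1; sign (−1)^1·+1^3·+1^1 = -1.
(a,b)_7: α=-4, u≡1; β=-6, v≡6 (mod 7); (1|7)=+1, (6|7)=-1; sign (−1)^0·+1^-6·-1^-4 = +1.
(a,b)_5: α=-5, u≡2; β=-3, v≡4 (mod 5); (2|5)=-1, (4|5)=+1; sign (−1)^0·-1^-3·+1^-5 = -1.
(a,b)_3: α=6, u≡1; β=9, v≡1 (mod 3); (1|3)=+1, (1|3)=+1; sign (−1)^0·+1^9·+1^6 = +1.
(a,b)_∞: sgn(-110)=−, sgn(-330)=−, so -1.
(a,b)_23: α=-2, u≡21; β=-6, v≡7 (mod 23); (21|23)=-1, (7|23)=-1; sign (−1)^0·-1^-6·-1^-2 = +1.
Ram(-110, -330) = {2, 5, 11, ∞}; no ℚ_2-point on the conic.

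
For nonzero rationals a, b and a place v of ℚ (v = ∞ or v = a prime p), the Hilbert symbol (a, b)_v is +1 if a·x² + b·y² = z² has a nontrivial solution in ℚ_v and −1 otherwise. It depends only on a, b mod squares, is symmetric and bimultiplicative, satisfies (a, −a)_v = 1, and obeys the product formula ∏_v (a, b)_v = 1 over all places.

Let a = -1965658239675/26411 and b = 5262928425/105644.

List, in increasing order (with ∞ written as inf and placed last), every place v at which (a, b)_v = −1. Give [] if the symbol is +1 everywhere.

(a, b) ≡ (-55913, 187) mod (ℚ^×)²; places V = {2, 3, 5, 7, 11, 13, 17, 19, 23, ∞}.
(a,b)_17: α=1, u≡1; β=3, v≡12 (mod 17); (1|17)=+1, (12|17)=-1; sign (−1)^0·+1^3·-1^1 = -1.
(a,b)_2: α=0, β=-2; u≡7, v≡3 (mod 8); ε(u)ε(v)=1·1, αω(v)=0·1, βω(u)=-2·0; sum ≡ 1  ⇒  -1.
(a,b)_5: α=2, u≡3; β=2, v≡3 (mod 5); (3|5)=-1, (3|5)=-1; sign (−1)^0·-1^2·-1^2 = +1.
(a,b)_7: α=-4, u≡6; β=-4, v≡3 (mod 7); (6|7)=-1, (3|7)=-1; sign (−1)^0·-1^-4·-1^-4 = +1.
(a,b)_11: α=-1, u≡8; β=-1, v≡7 (mod 11); (8|11)=-1, (7|11)=-1; sign (−1)^1·-1^-1·-1^-1 = -1.
(a,b)_19: α=2, u≡7; β=0, v≡9 (mod 19); (7|19)=+1, (9|19)=+1; sign (−1)^0·+1^0·+1^2 = +1.
(a,b)_3: α=4, u≡1; β=4, v≡1 (mod 3); (1|3)=+1, (1|3)=+1; sign (−1)^0·+1^4·+1^4 = +1.
(a,b)_23: α=3, u≡14; β=2, v≡12 (mod 23); (14|23)=-1, (12|23)=+1; sign (−1)^0·-1^2·+1^3 = +1.
(a,b)_13: α=1, u≡11; β=0, v≡11 (mod 13); (11|13)=-1, (11|13)=-1; sign (−1)^0·-1^0·-1^1 = -1.
(a,b)_∞: sgn(-55913)=−, sgn(187)=+, so +1.
Ram(-55913, 187) = {2, 11, 13, 17}; no ℚ_2-point on the conic.

[2, 11, 13, 17]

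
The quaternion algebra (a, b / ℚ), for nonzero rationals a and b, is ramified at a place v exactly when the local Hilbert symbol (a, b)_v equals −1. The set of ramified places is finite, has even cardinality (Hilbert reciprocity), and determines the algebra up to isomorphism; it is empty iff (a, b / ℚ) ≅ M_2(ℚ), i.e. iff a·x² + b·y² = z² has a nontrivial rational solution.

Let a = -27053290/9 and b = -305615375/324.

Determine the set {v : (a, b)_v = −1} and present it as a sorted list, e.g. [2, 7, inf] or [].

Mod squares: a ≡ -93610, b ≡ -72335. Check v ∈ {∞, 2, 3, 5, 11, 13, 17, 23, 37}.
v=23: a=23^1·(≡4), b=23^1·(≡2) mod 23; (4|23)=+1, (2|23)=+1; (−1)^{1·1·11}·(+1)^1·(+1)^1 = -1.
v=5: a=5^1·(≡3), b=5^3·(≡3) mod 5; (3|5)=-1, (3|5)=-1; (−1)^{1·3·2}·(-1)^3·(-1)^1 = +1.
v=∞: -93610 < 0 and -72335 < 0  ⇒  (a,b)_∞ = -1.
v=3: a=3^-2·(≡2), b=3^-4·(≡1) mod 3; (2|3)=-1, (1|3)=+1; (−1)^{-2·-4·1}·(-1)^-4·(+1)^-2 = +1.
v=13: a=13^0·(≡1), b=13^2·(≡10) mod 13; (1|13)=+1, (10|13)=+1; (−1)^{0·2·6}·(+1)^2·(+1)^0 = +1.
v=37: a=37^1·(≡15), b=37^1·(≡20) mod 37; (15|37)=-1, (20|37)=-1; (−1)^{1·1·18}·(-1)^1·(-1)^1 = +1.
v=17: a=17^2·(≡1), b=17^1·(≡6) mod 17; (1|17)=+1, (6|17)=-1; (−1)^{2·1·8}·(+1)^1·(-1)^2 = +1.
v=2: v_2(a)=1, v_2(b)=-2; units ≡ 3, 1 (mod 8); ε·ε+αω+βω = 1·0+1·0+-2·1 ≡ 0  ⇒  (a,b)_2 = +1.
v=11: a=11^1·(≡5), b=11^0·(≡9) mod 11; (5|11)=+1, (9|11)=+1; (−1)^{1·0·5}·(+1)^0·(+1)^1 = +1.
(-93610, -72335 / ℚ) ramifies at {23, ∞}: a division algebra.

[23, inf]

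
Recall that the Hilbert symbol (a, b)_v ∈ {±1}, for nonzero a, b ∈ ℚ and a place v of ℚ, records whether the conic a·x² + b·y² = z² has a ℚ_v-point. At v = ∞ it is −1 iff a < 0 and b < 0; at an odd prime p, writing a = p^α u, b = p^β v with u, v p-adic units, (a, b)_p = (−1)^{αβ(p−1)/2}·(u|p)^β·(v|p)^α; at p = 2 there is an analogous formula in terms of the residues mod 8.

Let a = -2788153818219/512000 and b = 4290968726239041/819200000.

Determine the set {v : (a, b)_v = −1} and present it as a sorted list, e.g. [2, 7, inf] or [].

(a, b) ≡ (-723695, 13750205) mod (ℚ^×)²; places V = {2, 3, 5, 7, 11, 19, 23, 29, 31, ∞}.
(a,b)_29: α=1, u≡27; β=1, v≡24 (mod 29); (27|29)=-1, (24|29)=+1; sign (−1)^0·-1^1·+1^1 = -1.
(a,b)_∞: sgn(-723695)=−, sgn(13750205)=+, so +1.
(a,b)_31: α=1, u≡11; β=1, v≡8 (mod 31); (11|31)=-1, (8|31)=+1; sign (−1)^1·-1^1·+1^1 = +1.
(a,b)_5: α=-3, u≡1; β=-5, v≡4 (mod 5); (1|5)=+1, (4|5)=+1; sign (−1)^0·+1^-5·+1^-3 = +1.
(a,b)_19: α=2, u≡12; β=3, v≡4 (mod 19); (12|19)=-1, (4|19)=+1; sign (−1)^0·-1^3·+1^2 = -1.
(a,b)_2: α=-12, β=-18; u≡1, v≡5 (mod 8); ε(u)ε(v)=0·0, αω(v)=-12·1, βω(u)=-18·0; sum ≡ 0  ⇒  +1.
(a,b)_11: α=2, u≡7; β=2, v≡8 (mod 11); (7|11)=-1, (8|11)=-1; sign (−1)^0·-1^2·-1^2 = +1.
(a,b)_23: α=1, u≡21; β=1, v≡5 (mod 23); (21|23)=-1, (5|23)=-1; sign (−1)^1·-1^1·-1^1 = -1.
(a,b)_7: α=3, u≡5; β=3, v≡3 (mod 7); (5|7)=-1, (3|7)=-1; sign (−1)^1·-1^3·-1^3 = -1.
(a,b)_3: α=2, u≡1; β=6, v≡2 (mod 3); (1|3)=+1, (2|3)=-1; sign (−1)^0·+1^6·-1^2 = +1.
Ram(-723695, 13750205) = {7, 19, 23, 29}; no ℚ_7-point on the conic.

[7, 19, 23, 29]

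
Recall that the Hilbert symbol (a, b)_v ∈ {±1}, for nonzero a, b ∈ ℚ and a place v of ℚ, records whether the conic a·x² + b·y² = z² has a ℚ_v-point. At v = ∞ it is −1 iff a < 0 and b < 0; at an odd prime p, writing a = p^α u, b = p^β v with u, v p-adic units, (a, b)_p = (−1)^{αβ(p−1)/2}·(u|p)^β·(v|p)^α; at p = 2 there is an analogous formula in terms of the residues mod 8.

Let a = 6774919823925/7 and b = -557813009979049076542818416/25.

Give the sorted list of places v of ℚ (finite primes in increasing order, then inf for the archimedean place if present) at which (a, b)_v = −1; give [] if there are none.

[19, 43]

(a, b) ≡ (4825331, -234479) mod (ℚ^×)²; places V = {2, 3, 5, 7, 11, 17, 19, 23, 41, 43, ∞}.
(a,b)_∞: sgn(4825331)=+, sgn(-234479)=−, so +1.
(a,b)_7: α=-1, u≡1; β=5, v≡5 (mod 7); (1|7)=+1, (5|7)=-1; sign (−1)^1·+1^5·-1^-1 = +1.
(a,b)_17: α=1, u≡11; β=2, v≡16 (mod 17); (11|17)=-1, (16|17)=+1; sign (−1)^0·-1^2·+1^1 = +1.
(a,b)_19: α=2, u≡18; β=5, v≡6 (mod 19); (18|19)=-1, (6|19)=+1; sign (−1)^0·-1^5·+1^2 = -1.
(a,b)_43: α=1, u≡37; β=3, v≡12 (mod 43); (37|43)=-1, (12|43)=-1; sign (−1)^1·-1^3·-1^1 = -1.
(a,b)_2: α=0, β=4; u≡3, v≡1 (mod 8); ε(u)ε(v)=1·0, αω(v)=0·0, βω(u)=4·1; sum ≡ 0  ⇒  +1.
(a,b)_3: α=2, u≡2; β=0, v≡1 (mod 3); (2|3)=-1, (1|3)=+1; sign (−1)^0·-1^0·+1^2 = +1.
(a,b)_5: α=2, u≡1; β=-2, v≡4 (mod 5); (1|5)=+1, (4|5)=+1; sign (−1)^0·+1^-2·+1^2 = +1.
(a,b)_23: α=1, u≡14; β=2, v≡9 (mod 23); (14|23)=-1, (9|23)=+1; sign (−1)^0·-1^2·+1^1 = +1.
(a,b)_41: α=1, u≡20; β=3, v≡18 (mod 41); (20|41)=+1, (18|41)=+1; sign (−1)^0·+1^3·+1^1 = +1.
(a,b)_11: α=2, u≡1; β=0, v≡8 (mod 11); (1|11)=+1, (8|11)=-1; sign (−1)^0·+1^0·-1^2 = +1.
Ram(4825331, -234479) = {19, 43}; no ℚ_19-point on the conic.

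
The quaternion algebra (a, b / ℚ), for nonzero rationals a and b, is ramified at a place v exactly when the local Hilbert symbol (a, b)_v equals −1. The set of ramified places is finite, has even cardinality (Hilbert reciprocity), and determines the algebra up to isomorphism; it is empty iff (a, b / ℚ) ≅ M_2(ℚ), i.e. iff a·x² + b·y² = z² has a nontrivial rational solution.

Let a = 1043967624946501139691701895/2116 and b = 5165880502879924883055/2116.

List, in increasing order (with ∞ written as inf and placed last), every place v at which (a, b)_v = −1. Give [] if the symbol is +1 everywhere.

[2, 3, 31, 41]

(a, b) ≡ (2726295, 37895) mod (ℚ^×)²; places V = {2, 3, 5, 7, 11, 13, 23, 29, 31, 41, 53, ∞}.
(a,b)_41: α=3, u≡6; β=2, v≡28 (mod 41); (6|41)=-1, (28|41)=-1; sign (−1)^0·-1^2·-1^3 = -1.
(a,b)_29: α=2, u≡22; β=2, v≡3 (mod 29); (22|29)=+1, (3|29)=-1; sign (−1)^0·+1^2·-1^2 = +1.
(a,b)_7: α=2, u≡6; β=2, v≡1 (mod 7); (6|7)=-1, (1|7)=+1; sign (−1)^0·-1^2·+1^2 = +1.
(a,b)_23: α=-2, u≡8; β=-2, v≡7 (mod 23); (8|23)=+1, (7|23)=-1; sign (−1)^0·+1^-2·-1^-2 = +1.
(a,b)_∞: sgn(2726295)=+, sgn(37895)=+, so +1.
(a,b)_2: α=-2, β=-2; u≡7, v≡7 (mod 8); ε(u)ε(v)=1·1, αω(v)=-2·0, βω(u)=-2·0; sum ≡ 1  ⇒  -1.
(a,b)_11: α=1, u≡3; β=1, v≡10 (mod 11); (3|11)=+1, (10|11)=-1; sign (−1)^1·+1^1·-1^1 = +1.
(a,b)_13: α=1, u≡10; β=1, v≡9 (mod 13); (10|13)=+1, (9|13)=+1; sign (−1)^0·+1^1·+1^1 = +1.
(a,b)_31: α=3, u≡11; β=2, v≡15 (mod 31); (11|31)=-1, (15|31)=-1; sign (−1)^0·-1^2·-1^3 = -1.
(a,b)_5: α=1, u≡4; β=1, v≡1 (mod 5); (4|5)=+1, (1|5)=+1; sign (−1)^0·+1^1·+1^1 = +1.
(a,b)_53: α=4, u≡4; β=3, v≡34 (mod 53); (4|53)=+1, (34|53)=-1; sign (−1)^0·+1^3·-1^4 = +1.
(a,b)_3: α=7, u≡2; β=6, v≡2 (mod 3); (2|3)=-1, (2|3)=-1; sign (−1)^0·-1^6·-1^7 = -1.
(2726295, 37895 / ℚ) ramifies at {2, 3, 31, 41}: a division algebra.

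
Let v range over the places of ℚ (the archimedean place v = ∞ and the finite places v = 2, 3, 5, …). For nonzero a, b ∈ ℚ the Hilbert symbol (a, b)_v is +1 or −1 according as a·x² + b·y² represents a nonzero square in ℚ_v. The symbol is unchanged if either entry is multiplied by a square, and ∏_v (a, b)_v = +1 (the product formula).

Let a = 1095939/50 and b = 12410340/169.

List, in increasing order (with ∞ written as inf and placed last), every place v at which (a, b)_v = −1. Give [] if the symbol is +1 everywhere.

(a, b) ≡ (243542, 5865) mod (ℚ^×)²; places V = {2, 3, 5, 13, 17, 19, 23, 29, ∞}.
(a,b)_3: α=2, u≡2; β=1, v≡2 (mod 3); (2|3)=-1, (2|3)=-1; sign (−1)^0·-1^1·-1^2 = -1.
(a,b)_23: α=0, u≡3; β=3, v≡1 (mod 23); (3|23)=+1, (1|23)=+1; sign (−1)^0·+1^3·+1^0 = +1.
(a,b)_2: α=-1, β=2; u≡3, v≡1 (mod 8); ε(u)ε(v)=1·0, αω(v)=-1·0, βω(u)=2·1; sum ≡ 0  ⇒  +1.
(a,b)_∞: sgn(243542)=+, sgn(5865)=+, so +1.
(a,b)_17: α=1, u≡14; β=1, v≡11 (mod 17); (14|17)=-1, (11|17)=-1; sign (−1)^0·-1^1·-1^1 = +1.
(a,b)_5: α=-2, u≡2; β=1, v≡2 (mod 5); (2|5)=-1, (2|5)=-1; sign (−1)^0·-1^1·-1^-2 = -1.
(a,b)_29: α=1, u≡14; β=0, v≡13 (mod 29); (14|29)=-1, (13|29)=+1; sign (−1)^0·-1^0·+1^1 = +1.
(a,b)_19: α=1, u≡14; β=0, v≡2 (mod 19); (14|19)=-1, (2|19)=-1; sign (−1)^0·-1^0·-1^1 = -1.
(a,b)_13: α=1, u≡1; β=-2, v≡7 (mod 13); (1|13)=+1, (7|13)=-1; sign (−1)^0·+1^-2·-1^1 = -1.
(243542, 5865 / ℚ) ramifies at {3, 5, 13, 19}: a division algebra.

[3, 5, 13, 19]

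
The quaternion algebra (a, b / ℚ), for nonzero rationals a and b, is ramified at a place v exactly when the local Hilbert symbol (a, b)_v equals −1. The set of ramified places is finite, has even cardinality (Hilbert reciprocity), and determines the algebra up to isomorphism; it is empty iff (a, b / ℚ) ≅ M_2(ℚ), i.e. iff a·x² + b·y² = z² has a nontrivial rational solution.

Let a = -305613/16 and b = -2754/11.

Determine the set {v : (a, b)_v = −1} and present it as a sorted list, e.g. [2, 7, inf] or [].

(a, b) ≡ (-77, -374) mod (ℚ^×)²; places V = {2, 3, 7, 11, 17, ∞}.
(a,b)_7: α=3, u≡6; β=0, v≡1 (mod 7); (6|7)=-1, (1|7)=+1; sign (−1)^0·-1^0·+1^3 = +1.
(a,b)_11: α=1, u≡5; β=-1, v≡7 (mod 11); (5|11)=+1, (7|11)=-1; sign (−1)^1·+1^-1·-1^1 = +1.
(a,b)_2: α=-4, β=1; u≡3, v≡5 (mod 8); ε(u)ε(v)=1·0, αω(v)=-4·1, βω(u)=1·1; sum ≡ 1  ⇒  -1.
(a,b)_∞: sgn(-77)=−, sgn(-374)=−, so -1.
(a,b)_17: α=0, u≡4; β=1, v≡10 (mod 17); (4|17)=+1, (10|17)=-1; sign (−1)^0·+1^1·-1^0 = +1.
(a,b)_3: α=4, u≡1; β=4, v≡1 (mod 3); (1|3)=+1, (1|3)=+1; sign (−1)^0·+1^4·+1^4 = +1.
Ram(-77, -374) = {2, ∞}; no ℚ_2-point on the conic.

[2, inf]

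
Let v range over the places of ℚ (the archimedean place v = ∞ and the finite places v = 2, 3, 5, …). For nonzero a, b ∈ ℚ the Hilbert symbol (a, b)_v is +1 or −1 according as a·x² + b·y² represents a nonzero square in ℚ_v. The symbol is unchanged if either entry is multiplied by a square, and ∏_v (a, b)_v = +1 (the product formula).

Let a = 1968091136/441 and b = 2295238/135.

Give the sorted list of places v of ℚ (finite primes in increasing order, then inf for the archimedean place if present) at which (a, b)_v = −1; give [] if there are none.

(a, b) ≡ (11, 330) mod (ℚ^×)²; places V = {2, 3, 5, 7, 11, 17, 19, ∞}.
(a,b)_19: α=2, u≡17; β=2, v≡6 (mod 19); (17|19)=+1, (6|19)=+1; sign (−1)^0·+1^2·+1^2 = +1.
(a,b)_17: α=0, u≡3; β=2, v≡14 (mod 17); (3|17)=-1, (14|17)=-1; sign (−1)^0·-1^2·-1^0 = +1.
(a,b)_2: α=12, β=1; u≡3, v≡5 (mod 8); ε(u)ε(v)=1·0, αω(v)=12·1, βω(u)=1·1; sum ≡ 1  ⇒  -1.
(a,b)_5: α=0, u≡1; β=-1, v≡4 (mod 5); (1|5)=+1, (4|5)=+1; sign (−1)^0·+1^-1·+1^0 = +1.
(a,b)_3: α=-2, u≡2; β=-3, v≡2 (mod 3); (2|3)=-1, (2|3)=-1; sign (−1)^0·-1^-3·-1^-2 = -1.
(a,b)_7: α=-2, u≡2; β=0, v≡4 (mod 7); (2|7)=+1, (4|7)=+1; sign (−1)^0·+1^0·+1^-2 = +1.
(a,b)_∞: sgn(11)=+, sgn(330)=+, so +1.
(a,b)_11: α=3, u≡3; β=1, v≡7 (mod 11); (3|11)=+1, (7|11)=-1; sign (−1)^1·+1^1·-1^3 = +1.
Ram(11, 330) = {2, 3}; no ℚ_2-point on the conic.

[2, 3]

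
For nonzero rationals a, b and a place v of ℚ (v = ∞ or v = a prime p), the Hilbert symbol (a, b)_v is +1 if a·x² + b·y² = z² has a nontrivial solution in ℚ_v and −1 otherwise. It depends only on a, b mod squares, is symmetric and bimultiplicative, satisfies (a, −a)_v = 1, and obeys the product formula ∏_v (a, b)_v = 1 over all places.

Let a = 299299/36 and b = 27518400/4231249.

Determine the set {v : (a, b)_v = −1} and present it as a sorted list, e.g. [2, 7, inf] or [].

(a, b) ≡ (1771, 39) mod (ℚ^×)²; places V = {2, 3, 5, 7, 11, 13, 17, 23, ∞}.
(a,b)_11: α=1, u≡2; β=-4, v≡10 (mod 11); (2|11)=-1, (10|11)=-1; sign (−1)^0·-1^-4·-1^1 = -1.
(a,b)_23: α=1, u≡12; β=0, v≡12 (mod 23); (12|23)=+1, (12|23)=+1; sign (−1)^0·+1^0·+1^1 = +1.
(a,b)_17: α=0, u≡7; β=-2, v≡6 (mod 17); (7|17)=-1, (6|17)=-1; sign (−1)^0·-1^-2·-1^0 = +1.
(a,b)_3: α=-2, u≡1; β=3, v≡1 (mod 3); (1|3)=+1, (1|3)=+1; sign (−1)^0·+1^3·+1^-2 = +1.
(a,b)_∞: sgn(1771)=+, sgn(39)=+, so +1.
(a,b)_2: α=-2, β=6; u≡3, v≡7 (mod 8); ε(u)ε(v)=1·1, αω(v)=-2·0, βω(u)=6·1; sum ≡ 1  ⇒  -1.
(a,b)_7: α=1, u≡1; β=2, v≡4 (mod 7); (1|7)=+1, (4|7)=+1; sign (−1)^0·+1^2·+1^1 = +1.
(a,b)_5: α=0, u≡4; β=2, v≡4 (mod 5); (4|5)=+1, (4|5)=+1; sign (−1)^0·+1^2·+1^0 = +1.
(a,b)_13: α=2, u≡12; β=1, v≡4 (mod 13); (12|13)=+1, (4|13)=+1; sign (−1)^0·+1^1·+1^2 = +1.
(1771, 39 / ℚ) ramifies at {2, 11}: a division algebra.

[2, 11]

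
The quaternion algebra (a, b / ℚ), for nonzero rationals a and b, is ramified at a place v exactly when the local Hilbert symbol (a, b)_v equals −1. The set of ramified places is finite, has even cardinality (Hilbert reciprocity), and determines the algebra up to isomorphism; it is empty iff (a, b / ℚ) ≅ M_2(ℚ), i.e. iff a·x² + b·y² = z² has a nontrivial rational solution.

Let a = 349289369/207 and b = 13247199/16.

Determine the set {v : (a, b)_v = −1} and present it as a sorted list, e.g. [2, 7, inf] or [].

[2, 17, 19, 31]

(a, b) ≡ (392863, 30039) mod (ℚ^×)²; places V = {2, 3, 7, 11, 13, 17, 19, 23, 29, 31, ∞}.
(a,b)_∞: sgn(392863)=+, sgn(30039)=+, so +1.
(a,b)_19: α=1, u≡4; β=1, v≡1 (mod 19); (4|19)=+1, (1|19)=+1; sign (−1)^1·+1^1·+1^1 = -1.
(a,b)_29: α=1, u≡9; β=0, v≡9 (mod 29); (9|29)=+1, (9|29)=+1; sign (−1)^0·+1^0·+1^1 = +1.
(a,b)_13: α=2, u≡4; β=0, v≡10 (mod 13); (4|13)=+1, (10|13)=+1; sign (−1)^0·+1^0·+1^2 = +1.
(a,b)_23: α=-1, u≡11; β=0, v≡6 (mod 23); (11|23)=-1, (6|23)=+1; sign (−1)^0·-1^0·+1^-1 = +1.
(a,b)_7: α=0, u≡4; β=2, v≡2 (mod 7); (4|7)=+1, (2|7)=+1; sign (−1)^0·+1^2·+1^0 = +1.
(a,b)_17: α=0, u≡14; β=1, v≡16 (mod 17); (14|17)=-1, (16|17)=+1; sign (−1)^0·-1^1·+1^0 = -1.
(a,b)_2: α=0, β=-4; u≡7, v≡7 (mod 8); ε(u)ε(v)=1·1, αω(v)=0·0, βω(u)=-4·0; sum ≡ 1  ⇒  -1.
(a,b)_11: α=2, u≡4; β=0, v≡4 (mod 11); (4|11)=+1, (4|11)=+1; sign (−1)^0·+1^0·+1^2 = +1.
(a,b)_31: α=1, u≡14; β=1, v≡19 (mod 31); (14|31)=+1, (19|31)=+1; sign (−1)^1·+1^1·+1^1 = -1.
(a,b)_3: α=-2, u≡1; β=3, v≡2 (mod 3); (1|3)=+1, (2|3)=-1; sign (−1)^0·+1^3·-1^-2 = +1.
Ram(392863, 30039) = {2, 17, 19, 31}; no ℚ_2-point on the conic.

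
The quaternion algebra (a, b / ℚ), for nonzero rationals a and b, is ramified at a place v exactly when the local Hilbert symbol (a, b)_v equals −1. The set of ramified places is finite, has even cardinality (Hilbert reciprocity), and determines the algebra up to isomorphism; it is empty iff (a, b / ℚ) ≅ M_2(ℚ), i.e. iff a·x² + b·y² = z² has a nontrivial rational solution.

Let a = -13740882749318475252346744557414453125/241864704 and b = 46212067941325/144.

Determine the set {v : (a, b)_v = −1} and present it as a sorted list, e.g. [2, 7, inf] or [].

(a, b) ≡ (-2068781, 1350243037) mod (ℚ^×)²; places V = {2, 3, 5, 11, 13, 17, 19, 23, 29, 31, 37, 41, ∞}.
(a,b)_23: α=3, u≡3; β=1, v≡5 (mod 23); (3|23)=+1, (5|23)=-1; sign (−1)^1·+1^1·-1^3 = +1.
(a,b)_17: α=3, u≡11; β=1, v≡2 (mod 17); (11|17)=-1, (2|17)=+1; sign (−1)^0·-1^1·+1^3 = -1.
(a,b)_31: α=2, u≡7; β=1, v≡4 (mod 31); (7|31)=+1, (4|31)=+1; sign (−1)^0·+1^1·+1^2 = +1.
(a,b)_41: α=2, u≡22; β=1, v≡20 (mod 41); (22|41)=-1, (20|41)=+1; sign (−1)^0·-1^1·+1^2 = -1.
(a,b)_11: α=3, u≡2; β=1, v≡5 (mod 11); (2|11)=-1, (5|11)=+1; sign (−1)^1·-1^1·+1^3 = +1.
(a,b)_19: α=2, u≡18; β=1, v≡13 (mod 19); (18|19)=-1, (13|19)=-1; sign (−1)^0·-1^1·-1^2 = -1.
(a,b)_3: α=-10, u≡1; β=-2, v≡1 (mod 3); (1|3)=+1, (1|3)=+1; sign (−1)^0·+1^-2·+1^-10 = +1.
(a,b)_∞: sgn(-2068781)=−, sgn(1350243037)=+, so +1.
(a,b)_29: α=2, u≡2; β=0, v≡11 (mod 29); (2|29)=-1, (11|29)=-1; sign (−1)^0·-1^0·-1^2 = +1.
(a,b)_13: α=1, u≡1; β=1, v≡12 (mod 13); (1|13)=+1, (12|13)=+1; sign (−1)^0·+1^1·+1^1 = +1.
(a,b)_5: α=8, u≡1; β=2, v≡2 (mod 5); (1|5)=+1, (2|5)=-1; sign (−1)^0·+1^2·-1^8 = +1.
(a,b)_2: α=-12, β=-4; u≡3, v≡5 (mod 8); ε(u)ε(v)=1·0, αω(v)=-12·1, βω(u)=-4·1; sum ≡ 0  ⇒  +1.
(a,b)_37: α=5, u≡23; β=2, v≡6 (mod 37); (23|37)=-1, (6|37)=-1; sign (−1)^0·-1^2·-1^5 = -1.
(-2068781, 1350243037 / ℚ) ramifies at {17, 19, 37, 41}: a division algebra.

[17, 19, 37, 41]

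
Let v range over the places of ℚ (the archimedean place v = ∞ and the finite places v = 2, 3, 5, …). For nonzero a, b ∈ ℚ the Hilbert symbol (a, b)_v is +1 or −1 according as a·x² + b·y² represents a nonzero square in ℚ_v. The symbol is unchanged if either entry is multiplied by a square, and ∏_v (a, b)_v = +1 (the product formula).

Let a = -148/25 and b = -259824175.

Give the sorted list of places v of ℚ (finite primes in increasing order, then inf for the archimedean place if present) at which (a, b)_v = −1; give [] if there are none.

(a, b) ≡ (-37, -10392967) mod (ℚ^×)²; places V = {2, 5, 13, 17, 31, 37, 41, ∞}.
(a,b)_2: α=2, β=0; u≡3, v≡1 (mod 8); ε(u)ε(v)=1·0, αω(v)=2·0, βω(u)=0·1; sum ≡ 0  ⇒  +1.
(a,b)_41: α=0, u≡40; β=1, v≡31 (mod 41); (40|41)=+1, (31|41)=+1; sign (−1)^0·+1^1·+1^0 = +1.
(a,b)_37: α=1, u≡25; β=1, v≡29 (mod 37); (25|37)=+1, (29|37)=-1; sign (−1)^0·+1^1·-1^1 = -1.
(a,b)_5: α=-2, u≡2; β=2, v≡3 (mod 5); (2|5)=-1, (3|5)=-1; sign (−1)^0·-1^2·-1^-2 = +1.
(a,b)_17: α=0, u≡7; β=1, v≡7 (mod 17); (7|17)=-1, (7|17)=-1; sign (−1)^0·-1^1·-1^0 = -1.
(a,b)_∞: sgn(-37)=−, sgn(-10392967)=−, so -1.
(a,b)_31: α=0, u≡4; β=1, v≡14 (mod 31); (4|31)=+1, (14|31)=+1; sign (−1)^0·+1^1·+1^0 = +1.
(a,b)_13: α=0, u≡5; β=1, v≡11 (mod 13); (5|13)=-1, (11|13)=-1; sign (−1)^0·-1^1·-1^0 = -1.
Ram(-37, -10392967) = {13, 17, 37, ∞}; no ℚ_13-point on the conic.

[13, 17, 37, inf]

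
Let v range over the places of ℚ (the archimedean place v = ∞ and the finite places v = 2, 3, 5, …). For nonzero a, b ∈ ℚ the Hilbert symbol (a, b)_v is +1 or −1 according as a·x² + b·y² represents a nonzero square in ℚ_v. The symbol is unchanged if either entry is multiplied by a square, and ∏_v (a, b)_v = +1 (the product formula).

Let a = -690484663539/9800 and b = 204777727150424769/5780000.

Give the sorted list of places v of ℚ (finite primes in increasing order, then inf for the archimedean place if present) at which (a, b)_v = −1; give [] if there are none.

(a, b) ≡ (-2838, 418) mod (ℚ^×)²; places V = {2, 3, 5, 7, 11, 17, 19, 43, ∞}.
(a,b)_19: α=2, u≡13; β=3, v≡14 (mod 19); (13|19)=-1, (14|19)=-1; sign (−1)^0·-1^3·-1^2 = -1.
(a,b)_5: α=-2, u≡3; β=-4, v≡3 (mod 5); (3|5)=-1, (3|5)=-1; sign (−1)^0·-1^-4·-1^-2 = +1.
(a,b)_43: α=3, u≡42; β=4, v≡4 (mod 43); (42|43)=-1, (4|43)=+1; sign (−1)^0·-1^4·+1^3 = +1.
(a,b)_∞: sgn(-2838)=−, sgn(418)=+, so +1.
(a,b)_3: α=7, u≡2; β=8, v≡1 (mod 3); (2|3)=-1, (1|3)=+1; sign (−1)^0·-1^8·+1^7 = +1.
(a,b)_2: α=-3, β=-5; u≡5, v≡1 (mod 8); ε(u)ε(v)=0·0, αω(v)=-3·0, βω(u)=-5·1; sum ≡ 1  ⇒  -1.
(a,b)_11: α=1, u≡7; β=3, v≡5 (mod 11); (7|11)=-1, (5|11)=+1; sign (−1)^1·-1^3·+1^1 = +1.
(a,b)_17: α=0, u≡2; β=-2, v≡5 (mod 17); (2|17)=+1, (5|17)=-1; sign (−1)^0·+1^-2·-1^0 = +1.
(a,b)_7: α=-2, u≡2; β=0, v≡6 (mod 7); (2|7)=+1, (6|7)=-1; sign (−1)^0·+1^0·-1^-2 = +1.
(-2838, 418 / ℚ) ramifies at {2, 19}: a division algebra.

[2, 19]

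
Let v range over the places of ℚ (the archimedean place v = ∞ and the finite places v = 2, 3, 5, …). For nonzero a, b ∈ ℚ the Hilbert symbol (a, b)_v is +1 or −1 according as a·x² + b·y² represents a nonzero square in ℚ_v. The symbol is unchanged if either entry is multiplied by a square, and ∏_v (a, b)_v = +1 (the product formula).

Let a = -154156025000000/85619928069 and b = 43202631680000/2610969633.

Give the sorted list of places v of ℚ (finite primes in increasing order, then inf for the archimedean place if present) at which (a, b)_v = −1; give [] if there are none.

(a, b) ≡ (-3774901, 198679) mod (ℚ^×)²; places V = {2, 3, 5, 13, 17, 19, 29, 31, ∞}.
(a,b)_5: α=8, u≡4; β=4, v≡1 (mod 5); (4|5)=+1, (1|5)=+1; sign (−1)^0·+1^4·+1^8 = +1.
(a,b)_2: α=6, β=14; u≡3, v≡7 (mod 8); ε(u)ε(v)=1·1, αω(v)=6·0, βω(u)=14·1; sum ≡ 1  ⇒  -1.
(a,b)_3: α=-18, u≡2; β=-12, v≡1 (mod 3); (2|3)=-1, (1|3)=+1; sign (−1)^0·-1^-12·+1^-18 = +1.
(a,b)_29: α=1, u≡18; β=1, v≡25 (mod 29); (18|29)=-1, (25|29)=+1; sign (−1)^0·-1^1·+1^1 = -1.
(a,b)_31: α=1, u≡19; β=1, v≡15 (mod 31); (19|31)=+1, (15|31)=-1; sign (−1)^1·+1^1·-1^1 = +1.
(a,b)_13: α=-1, u≡4; β=1, v≡11 (mod 13); (4|13)=+1, (11|13)=-1; sign (−1)^0·+1^1·-1^-1 = -1.
(a,b)_19: α=3, u≡5; β=2, v≡2 (mod 19); (5|19)=+1, (2|19)=-1; sign (−1)^0·+1^2·-1^3 = -1.
(a,b)_17: α=-1, u≡2; β=-3, v≡9 (mod 17); (2|17)=+1, (9|17)=+1; sign (−1)^0·+1^-3·+1^-1 = +1.
(a,b)_∞: sgn(-3774901)=−, sgn(198679)=+, so +1.
(-3774901, 198679 / ℚ) ramifies at {2, 13, 19, 29}: a division algebra.

[2, 13, 19, 29]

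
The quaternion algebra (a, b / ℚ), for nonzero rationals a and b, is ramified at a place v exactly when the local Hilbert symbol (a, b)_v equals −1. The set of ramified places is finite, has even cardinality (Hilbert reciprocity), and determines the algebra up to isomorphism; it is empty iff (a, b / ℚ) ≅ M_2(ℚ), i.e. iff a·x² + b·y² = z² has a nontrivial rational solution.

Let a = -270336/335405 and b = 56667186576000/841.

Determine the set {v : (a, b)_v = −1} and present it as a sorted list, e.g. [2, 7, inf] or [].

Mod squares: a ≡ -330, b ≡ 10010. Check v ∈ {∞, 2, 3, 5, 7, 11, 13, 19, 29, 37}.
v=5: a=5^-1·(≡4), b=5^3·(≡3) mod 5; (4|5)=+1, (3|5)=-1; (−1)^{-1·3·2}·(+1)^3·(-1)^-1 = -1.
v=2: v_2(a)=13, v_2(b)=7; units ≡ 3, 5 (mod 8); ε·ε+αω+βω = 1·0+13·1+7·1 ≡ 0  ⇒  (a,b)_2 = +1.
v=19: a=19^0·(≡2), b=19^2·(≡11) mod 19; (2|19)=-1, (11|19)=+1; (−1)^{0·2·9}·(-1)^2·(+1)^0 = +1.
v=∞: -330 < 0 and 10010 > 0  ⇒  (a,b)_∞ = +1.
v=37: a=37^-2·(≡1), b=37^0·(≡18) mod 37; (1|37)=+1, (18|37)=-1; (−1)^{-2·0·18}·(+1)^0·(-1)^-2 = +1.
v=29: a=29^0·(≡3), b=29^-2·(≡23) mod 29; (3|29)=-1, (23|29)=+1; (−1)^{0·-2·14}·(-1)^-2·(+1)^0 = +1.
v=3: a=3^1·(≡1), b=3^4·(≡2) mod 3; (1|3)=+1, (2|3)=-1; (−1)^{1·4·1}·(+1)^4·(-1)^1 = -1.
v=7: a=7^-2·(≡3), b=7^1·(≡4) mod 7; (3|7)=-1, (4|7)=+1; (−1)^{-2·1·3}·(-1)^1·(+1)^-2 = -1.
v=11: a=11^1·(≡5), b=11^3·(≡2) mod 11; (5|11)=+1, (2|11)=-1; (−1)^{1·3·5}·(+1)^3·(-1)^1 = +1.
v=13: a=13^0·(≡5), b=13^1·(≡1) mod 13; (5|13)=-1, (1|13)=+1; (−1)^{0·1·6}·(-1)^1·(+1)^0 = -1.
Ram(-330, 10010) = {3, 5, 7, 13}; no ℚ_3-point on the conic.

[3, 5, 7, 13]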